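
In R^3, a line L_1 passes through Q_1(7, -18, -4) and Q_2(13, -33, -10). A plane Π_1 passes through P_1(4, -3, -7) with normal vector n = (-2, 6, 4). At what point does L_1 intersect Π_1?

(3, -8, 0)

A direction vector for L_1 is Q_2 − Q_1 = (6, -15, -6).
Π_1: n·r = n·P_1 gives -2x + 6y + 4z = -54.
Substitute r = (7, -18, -4) + t(6, -15, -6) into the plane: -138 + (-126)t = -54, so t = -2/3.
Intersection: (7, -18, -4) + (-2/3)·(6, -15, -6) = (3, -8, 0).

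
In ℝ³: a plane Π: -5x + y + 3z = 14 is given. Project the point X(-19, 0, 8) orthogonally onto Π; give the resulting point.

(-4, -3, -1)

Foot = X − λn with λ = (n·X − d)/|n|² = (119 − 14)/35 = 3.
Foot = (-19, 0, 8) − 3·(-5, 1, 3) = (-4, -3, -1).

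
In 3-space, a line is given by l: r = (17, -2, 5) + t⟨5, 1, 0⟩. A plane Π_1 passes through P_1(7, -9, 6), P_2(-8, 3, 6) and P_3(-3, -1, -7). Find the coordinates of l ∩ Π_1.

P_1P_2 = (-15, 12, 0), P_1P_3 = (-10, 8, -13); a normal to Π_1 is P_1P_2 × P_1P_3 = (-156, -195, 0).
Using P_1: Π_1 has equation -156x - 195y = 663.
Substitute r = (17, -2, 5) + t(5, 1, 0) into the plane: -2262 + (-975)t = 663, so t = -3.
Intersection: (17, -2, 5) + (-3)·(5, 1, 0) = (2, -5, 5).

(2, -5, 5)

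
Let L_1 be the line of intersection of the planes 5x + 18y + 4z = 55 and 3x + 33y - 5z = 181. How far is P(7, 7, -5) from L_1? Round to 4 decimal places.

Direction of L_1: (5, 18, 4) × (3, 33, -5) = (-222, 37, 111).
A point on L_1: solving the two plane equations with x = -3 gives (-3, 5, -5).
Taking (-3, 5, -5) on L_1 with direction v = (-222, 37, 111): w = P − (-3, 5, -5) = (10, 2, 0), and w × v = (222, -1110, 814).
Distance = |w × v| / |v| = √1943980 / √62974 ≈ 5.5560.

5.5560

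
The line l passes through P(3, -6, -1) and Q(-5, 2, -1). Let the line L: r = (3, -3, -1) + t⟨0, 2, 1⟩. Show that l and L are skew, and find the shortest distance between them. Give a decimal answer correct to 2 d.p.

A direction vector for l is Q − P = (-8, 8, 0).
Common perpendicular direction n = (-8, 8, 0) × (0, 2, 1) = (8, 8, -16).
With w = (3, -3, -1) − (3, -6, -1) = (0, 3, 0), w · n = 24.
Since n ≠ 0 the lines are not parallel, and w · n = 24 ≠ 0 so they do not intersect; hence they are skew.
Distance = |w · n| / |n| = |24| / √384 ≈ 1.22.

1.22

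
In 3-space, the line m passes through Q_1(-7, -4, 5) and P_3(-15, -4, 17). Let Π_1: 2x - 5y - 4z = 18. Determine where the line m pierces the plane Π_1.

A direction vector for m is P_3 − Q_1 = (-8, 0, 12).
Substitute r = (-7, -4, 5) + t(-8, 0, 12) into the plane: -14 + (-64)t = 18, so t = -1/2.
Intersection: (-7, -4, 5) + (-1/2)·(-8, 0, 12) = (-3, -4, -1).

(-3, -4, -1)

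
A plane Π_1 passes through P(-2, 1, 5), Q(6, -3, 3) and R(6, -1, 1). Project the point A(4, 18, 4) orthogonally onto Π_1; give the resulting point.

(-2, 10, -4)

PQ = (8, -4, -2), PR = (8, -2, -4); a normal to Π_1 is PQ × PR = (12, 16, 16).
Using P: Π_1 has equation 12x + 16y + 16z = 72.
Foot = A − λn with λ = (n·A − d)/|n|² = (400 − 72)/656 = 1/2.
Foot = (4, 18, 4) − (1/2)·(12, 16, 16) = (-2, 10, -4).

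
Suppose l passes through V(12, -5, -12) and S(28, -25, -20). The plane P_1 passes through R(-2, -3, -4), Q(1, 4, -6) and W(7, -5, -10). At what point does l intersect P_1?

(4, 5, -8)

A direction vector for l is S − V = (16, -20, -8).
RQ = (3, 7, -2), RW = (9, -2, -6); a normal to P_1 is RQ × RW = (-46, 0, -69).
Using R: P_1 has equation -46x - 69z = 368.
Substitute r = (12, -5, -12) + t(16, -20, -8) into the plane: 276 + (-184)t = 368, so t = -1/2.
Intersection: (12, -5, -12) + (-1/2)·(16, -20, -8) = (4, 5, -8).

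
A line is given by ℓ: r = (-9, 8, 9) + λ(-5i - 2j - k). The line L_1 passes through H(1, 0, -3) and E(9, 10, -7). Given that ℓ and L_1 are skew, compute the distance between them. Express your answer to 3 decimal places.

A direction vector for L_1 is E − H = (8, 10, -4).
Common perpendicular direction n = (-5, -2, -1) × (8, 10, -4) = (18, -28, -34).
With w = (1, 0, -3) − (-9, 8, 9) = (10, -8, -12), w · n = 812.
Distance = |w · n| / |n| = |812| / √2264 ≈ 17.065.

17.065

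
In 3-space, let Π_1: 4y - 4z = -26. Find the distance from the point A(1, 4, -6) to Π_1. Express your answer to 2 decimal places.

11.67

n·A − d = (0)·(1) + (4)·(4) + (-4)·(-6) − (-26) = 66; |n| = √32.
Distance = |66| / √32 = 66/√32 ≈ 11.67.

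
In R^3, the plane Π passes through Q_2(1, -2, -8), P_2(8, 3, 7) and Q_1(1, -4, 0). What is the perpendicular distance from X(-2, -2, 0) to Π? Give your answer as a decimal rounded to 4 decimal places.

3.5490

Q_2P_2 = (7, 5, 15), Q_2Q_1 = (0, -2, 8); a normal to Π is Q_2P_2 × Q_2Q_1 = (70, -56, -14).
Using Q_2: Π has equation 70x - 56y - 14z = 294.
n·X − d = (70)·(-2) + (-56)·(-2) + (-14)·(0) − 294 = -322; |n| = √8232.
Distance = |-322| / √8232 = 322/√8232 ≈ 3.5490.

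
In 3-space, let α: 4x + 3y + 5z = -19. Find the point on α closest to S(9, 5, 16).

Foot = S − λn with λ = (n·S − d)/|n|² = (131 − (-19))/50 = 3.
Foot = (9, 5, 16) − 3·(4, 3, 5) = (-3, -4, 1).

(-3, -4, 1)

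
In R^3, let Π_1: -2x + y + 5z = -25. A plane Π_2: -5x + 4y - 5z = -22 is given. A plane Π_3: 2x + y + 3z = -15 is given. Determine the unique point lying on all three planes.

(1, -8, -3)

Solving the 3×3 linear system -2x + y + 5z = -25, -5x + 4y - 5z = -22, 2x + y + 3z = -15 (e.g. by elimination or Cramer's rule, determinant = -94) gives (1, -8, -3).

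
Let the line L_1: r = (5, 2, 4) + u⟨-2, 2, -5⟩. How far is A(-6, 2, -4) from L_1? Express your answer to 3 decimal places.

8.277

Taking (5, 2, 4) on L_1 with direction v = (-2, 2, -5): w = A − (5, 2, 4) = (-11, 0, -8), and w × v = (16, -39, -22).
Distance = |w × v| / |v| = √2261 / √33 ≈ 8.277.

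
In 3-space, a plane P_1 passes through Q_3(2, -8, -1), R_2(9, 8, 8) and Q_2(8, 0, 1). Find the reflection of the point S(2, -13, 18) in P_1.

Q_3R_2 = (7, 16, 9), Q_3Q_2 = (6, 8, 2); a normal to P_1 is Q_3R_2 × Q_3Q_2 = (-40, 40, -40).
Using Q_3: P_1 has equation -40x + 40y - 40z = -360.
λ = (n·S − d)/|n|² = (-1320 − (-360))/4800 = -1/5.
Reflection = S − 2λn = (2, -13, 18) − (-2/5)·(-40, 40, -40) = (-14, 3, 2).

(-14, 3, 2)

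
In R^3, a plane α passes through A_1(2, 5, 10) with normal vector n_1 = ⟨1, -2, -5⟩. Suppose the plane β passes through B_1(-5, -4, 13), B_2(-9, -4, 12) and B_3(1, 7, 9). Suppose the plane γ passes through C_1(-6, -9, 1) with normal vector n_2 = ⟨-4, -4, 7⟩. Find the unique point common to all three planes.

(-5, 4, 9)

α: n_1·r = n_1·A_1 gives x - 2y - 5z = -58.
B_1B_2 = (-4, 0, -1), B_1B_3 = (6, 11, -4); a normal to β is B_1B_2 × B_1B_3 = (11, -22, -44).
Using B_1: β has equation 11x - 22y - 44z = -539.
γ: n_2·r = n_2·C_1 gives -4x - 4y + 7z = 67.
Solving the 3×3 linear system x - 2y - 5z = -58, 11x - 22y - 44z = -539, -4x - 4y + 7z = 67 (e.g. by elimination or Cramer's rule, determinant = 132) gives (-5, 4, 9).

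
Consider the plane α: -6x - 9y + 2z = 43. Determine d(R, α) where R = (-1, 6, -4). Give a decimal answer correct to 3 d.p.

n·R − d = (-6)·(-1) + (-9)·(6) + (2)·(-4) − 43 = -99; |n| = √121.
Distance = |-99| / √121 = 99/√121 ≈ 9.000.

9.000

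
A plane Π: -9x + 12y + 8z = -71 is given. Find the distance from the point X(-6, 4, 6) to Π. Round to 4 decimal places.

n·X − d = (-9)·(-6) + (12)·(4) + (8)·(6) − (-71) = 221; |n| = √289.
Distance = |221| / √289 = 221/√289 ≈ 13.0000.

13.0000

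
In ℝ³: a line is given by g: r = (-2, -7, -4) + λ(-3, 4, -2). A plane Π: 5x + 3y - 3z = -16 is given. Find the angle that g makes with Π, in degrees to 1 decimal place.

4.9

sin θ = |n·v| / (|n||v|) = |3| / (√43 · √29) = 0.08495.
θ ≈ 4.9°.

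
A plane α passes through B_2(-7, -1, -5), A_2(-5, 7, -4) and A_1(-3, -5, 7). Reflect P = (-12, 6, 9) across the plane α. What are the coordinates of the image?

(8, 2, 1)

B_2A_2 = (2, 8, 1), B_2A_1 = (4, -4, 12); a normal to α is B_2A_2 × B_2A_1 = (100, -20, -40).
Using B_2: α has equation 100x - 20y - 40z = -480.
λ = (n·P − d)/|n|² = (-1680 − (-480))/12000 = -1/10.
Reflection = P − 2λn = (-12, 6, 9) − (-1/5)·(100, -20, -40) = (8, 2, 1).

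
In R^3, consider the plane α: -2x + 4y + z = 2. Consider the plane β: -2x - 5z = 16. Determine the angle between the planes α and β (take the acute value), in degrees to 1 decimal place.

87.7

cos θ = |n₁·n₂| / (|n₁||n₂|) = |-1| / (√21 · √29).
θ = arccos(0.04052) ≈ 87.7°.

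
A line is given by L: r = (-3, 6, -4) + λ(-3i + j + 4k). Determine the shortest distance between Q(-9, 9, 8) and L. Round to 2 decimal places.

2.43

Taking (-3, 6, -4) on L with direction v = (-3, 1, 4): w = Q − (-3, 6, -4) = (-6, 3, 12), and w × v = (0, -12, 3).
Distance = |w × v| / |v| = √153 / √26 ≈ 2.43.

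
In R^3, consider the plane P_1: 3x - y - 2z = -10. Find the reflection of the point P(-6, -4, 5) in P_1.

λ = (n·P − d)/|n|² = (-24 − (-10))/14 = -1.
Reflection = P − 2λn = (-6, -4, 5) − (-2)·(3, -1, -2) = (0, -6, 1).

(0, -6, 1)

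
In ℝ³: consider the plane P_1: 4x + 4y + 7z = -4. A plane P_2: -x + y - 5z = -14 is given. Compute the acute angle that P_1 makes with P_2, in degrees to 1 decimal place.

41.5

cos θ = |n₁·n₂| / (|n₁||n₂|) = |-35| / (√81 · √27).
θ = arccos(0.74842) ≈ 41.5°.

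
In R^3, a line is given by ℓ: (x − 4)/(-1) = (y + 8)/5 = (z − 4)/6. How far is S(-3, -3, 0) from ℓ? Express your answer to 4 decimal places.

9.4323

ℓ has direction (-1, 5, 6) through (4, -8, 4).
Taking (4, -8, 4) on ℓ with direction v = (-1, 5, 6): w = S − (4, -8, 4) = (-7, 5, -4), and w × v = (50, 46, -30).
Distance = |w × v| / |v| = √5516 / √62 ≈ 9.4323.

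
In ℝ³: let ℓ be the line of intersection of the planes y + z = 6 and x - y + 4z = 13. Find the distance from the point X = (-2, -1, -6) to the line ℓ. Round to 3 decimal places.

10.481

Direction of ℓ: (0, 1, 1) × (1, -1, 4) = (5, 1, -1).
A point on ℓ: solving the two plane equations with x = -6 gives (-6, 1, 5).
Taking (-6, 1, 5) on ℓ with direction v = (5, 1, -1): w = X − (-6, 1, 5) = (4, -2, -11), and w × v = (13, -51, 14).
Distance = |w × v| / |v| = √2966 / √27 ≈ 10.481.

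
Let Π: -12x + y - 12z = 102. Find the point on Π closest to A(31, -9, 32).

Foot = A − λn with λ = (n·A − d)/|n|² = (-765 − 102)/289 = -3.
Foot = (31, -9, 32) − (-3)·(-12, 1, -12) = (-5, -6, -4).

(-5, -6, -4)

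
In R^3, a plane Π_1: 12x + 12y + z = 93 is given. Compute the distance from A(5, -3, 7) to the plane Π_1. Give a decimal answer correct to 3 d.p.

3.647

n·A − d = (12)·(5) + (12)·(-3) + (1)·(7) − 93 = -62; |n| = √289.
Distance = |-62| / √289 = 62/√289 ≈ 3.647.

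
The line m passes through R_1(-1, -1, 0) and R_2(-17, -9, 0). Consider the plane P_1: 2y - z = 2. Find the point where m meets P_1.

A direction vector for m is R_2 − R_1 = (-16, -8, 0).
Substitute r = (-1, -1, 0) + t(-16, -8, 0) into the plane: -2 + (-16)t = 2, so t = -1/4.
Intersection: (-1, -1, 0) + (-1/4)·(-16, -8, 0) = (3, 1, 0).

(3, 1, 0)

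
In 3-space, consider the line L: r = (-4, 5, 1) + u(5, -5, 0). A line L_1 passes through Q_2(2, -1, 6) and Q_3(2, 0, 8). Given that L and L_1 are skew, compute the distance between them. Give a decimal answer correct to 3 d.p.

A direction vector for L_1 is Q_3 − Q_2 = (0, 1, 2).
Common perpendicular direction n = (5, -5, 0) × (0, 1, 2) = (-10, -10, 5).
With w = (2, -1, 6) − (-4, 5, 1) = (6, -6, 5), w · n = 25.
Distance = |w · n| / |n| = |25| / √225 ≈ 1.667.

1.667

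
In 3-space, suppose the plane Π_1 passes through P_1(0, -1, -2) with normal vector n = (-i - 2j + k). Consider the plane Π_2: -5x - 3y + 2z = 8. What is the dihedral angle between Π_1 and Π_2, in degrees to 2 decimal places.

Π_1: n·r = n·P_1 gives -x - 2y + z = 0.
cos θ = |n₁·n₂| / (|n₁||n₂|) = |13| / (√6 · √38).
θ = arccos(0.86095) ≈ 30.58°.

30.58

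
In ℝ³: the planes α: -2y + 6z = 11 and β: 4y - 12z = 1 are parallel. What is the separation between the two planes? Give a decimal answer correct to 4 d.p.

Rescale β by 1/(-2): -2y + 6z = -1/2. Then distance = |11 − (-1/2)| / √40 ≈ 1.8183.

1.8183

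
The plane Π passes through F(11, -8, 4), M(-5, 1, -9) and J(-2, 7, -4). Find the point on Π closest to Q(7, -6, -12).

(1, -8, -6)

FM = (-16, 9, -13), FJ = (-13, 15, -8); a normal to Π is FM × FJ = (123, 41, -123).
Using F: Π has equation 123x + 41y - 123z = 533.
Foot = Q − λn with λ = (n·Q − d)/|n|² = (2091 − 533)/31939 = 2/41.
Foot = (7, -6, -12) − (2/41)·(123, 41, -123) = (1, -8, -6).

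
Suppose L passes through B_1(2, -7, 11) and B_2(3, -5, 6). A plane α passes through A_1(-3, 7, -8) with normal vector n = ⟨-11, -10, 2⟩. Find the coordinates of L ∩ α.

(5, -1, -4)

A direction vector for L is B_2 − B_1 = (1, 2, -5).
α: n·r = n·A_1 gives -11x - 10y + 2z = -53.
Substitute r = (2, -7, 11) + t(1, 2, -5) into the plane: 70 + (-41)t = -53, so t = 3.
Intersection: (2, -7, 11) + 3·(1, 2, -5) = (5, -1, -4).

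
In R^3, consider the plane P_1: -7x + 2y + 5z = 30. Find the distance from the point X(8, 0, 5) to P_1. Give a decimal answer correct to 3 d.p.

6.907

n·X − d = (-7)·(8) + (2)·(0) + (5)·(5) − 30 = -61; |n| = √78.
Distance = |-61| / √78 = 61/√78 ≈ 6.907.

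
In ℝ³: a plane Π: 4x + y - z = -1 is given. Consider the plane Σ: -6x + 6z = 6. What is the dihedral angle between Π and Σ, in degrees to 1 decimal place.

cos θ = |n₁·n₂| / (|n₁||n₂|) = |-30| / (√18 · √72).
θ = arccos(0.83333) ≈ 33.6°.

33.6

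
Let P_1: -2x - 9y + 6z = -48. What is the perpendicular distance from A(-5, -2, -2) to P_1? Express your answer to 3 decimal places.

5.818

n·A − d = (-2)·(-5) + (-9)·(-2) + (6)·(-2) − (-48) = 64; |n| = √121.
Distance = |64| / √121 = 64/√121 ≈ 5.818.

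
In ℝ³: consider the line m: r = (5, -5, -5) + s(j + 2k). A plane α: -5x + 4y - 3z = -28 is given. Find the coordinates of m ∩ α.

Substitute r = (5, -5, -5) + t(0, 1, 2) into the plane: -30 + (-2)t = -28, so t = -1.
Intersection: (5, -5, -5) + (-1)·(0, 1, 2) = (5, -6, -7).

(5, -6, -7)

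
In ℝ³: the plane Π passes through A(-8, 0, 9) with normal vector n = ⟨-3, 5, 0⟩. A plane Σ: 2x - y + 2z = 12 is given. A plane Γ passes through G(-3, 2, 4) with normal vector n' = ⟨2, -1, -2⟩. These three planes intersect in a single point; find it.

(2, 6, 7)

Π: n·r = n·A gives -3x + 5y = 24.
Γ: n'·r = n'·G gives 2x - y - 2z = -16.
Solving the 3×3 linear system -3x + 5y = 24, 2x - y + 2z = 12, 2x - y - 2z = -16 (e.g. by elimination or Cramer's rule, determinant = 28) gives (2, 6, 7).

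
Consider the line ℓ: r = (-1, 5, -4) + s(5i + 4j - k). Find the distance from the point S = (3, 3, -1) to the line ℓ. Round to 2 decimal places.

5.20

Taking (-1, 5, -4) on ℓ with direction v = (5, 4, -1): w = S − (-1, 5, -4) = (4, -2, 3), and w × v = (-10, 19, 26).
Distance = |w × v| / |v| = √1137 / √42 ≈ 5.20.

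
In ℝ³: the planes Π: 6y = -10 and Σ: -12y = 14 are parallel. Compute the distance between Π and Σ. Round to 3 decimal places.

0.500

Rescale Σ by 1/(-2): 6y = -7. Then distance = |-10 − (-7)| / √36 ≈ 0.500.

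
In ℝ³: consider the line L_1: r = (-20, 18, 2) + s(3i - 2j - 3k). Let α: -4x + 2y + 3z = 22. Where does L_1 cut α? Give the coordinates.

Substitute r = (-20, 18, 2) + t(3, -2, -3) into the plane: 122 + (-25)t = 22, so t = 4.
Intersection: (-20, 18, 2) + 4·(3, -2, -3) = (-8, 10, -10).

(-8, 10, -10)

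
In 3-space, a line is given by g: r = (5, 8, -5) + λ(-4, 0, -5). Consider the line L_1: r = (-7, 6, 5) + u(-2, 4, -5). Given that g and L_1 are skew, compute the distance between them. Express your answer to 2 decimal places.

Common perpendicular direction n = (-4, 0, -5) × (-2, 4, -5) = (20, -10, -16).
With w = (-7, 6, 5) − (5, 8, -5) = (-12, -2, 10), w · n = -380.
Distance = |w · n| / |n| = |-380| / √756 ≈ 13.82.

13.82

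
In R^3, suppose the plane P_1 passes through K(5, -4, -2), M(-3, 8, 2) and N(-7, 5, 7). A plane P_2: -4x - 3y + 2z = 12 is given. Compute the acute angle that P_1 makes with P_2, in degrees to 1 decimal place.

KM = (-8, 12, 4), KN = (-12, 9, 9); a normal to P_1 is KM × KN = (72, 24, 72).
Using K: P_1 has equation 72x + 24y + 72z = 120.
cos θ = |n₁·n₂| / (|n₁||n₂|) = |-216| / (√10944 · √29).
θ = arccos(0.38341) ≈ 67.5°.

67.5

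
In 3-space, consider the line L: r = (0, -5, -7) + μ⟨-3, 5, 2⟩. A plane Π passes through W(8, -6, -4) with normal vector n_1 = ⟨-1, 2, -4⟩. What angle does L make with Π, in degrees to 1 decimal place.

10.2

Π: n_1·r = n_1·W gives -x + 2y - 4z = -4.
sin θ = |n·v| / (|n||v|) = |5| / (√21 · √38) = 0.17700.
θ ≈ 10.2°.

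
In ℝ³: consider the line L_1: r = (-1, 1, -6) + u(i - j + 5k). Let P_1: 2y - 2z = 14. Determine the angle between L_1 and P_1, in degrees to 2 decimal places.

54.74

sin θ = |n·v| / (|n||v|) = |-12| / (√8 · √27) = 0.81650.
θ ≈ 54.74°.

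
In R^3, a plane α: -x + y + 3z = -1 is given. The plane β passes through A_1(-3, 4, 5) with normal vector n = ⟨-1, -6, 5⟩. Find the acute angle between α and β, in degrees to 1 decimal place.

67.5

β: n·r = n·A_1 gives -x - 6y + 5z = 4.
cos θ = |n₁·n₂| / (|n₁||n₂|) = |10| / (√11 · √62).
θ = arccos(0.38292) ≈ 67.5°.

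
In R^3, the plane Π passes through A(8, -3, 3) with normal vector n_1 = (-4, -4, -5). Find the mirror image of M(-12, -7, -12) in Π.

(12, 17, 18)

Π: n_1·r = n_1·A gives -4x - 4y - 5z = -35.
λ = (n·M − d)/|n|² = (136 − (-35))/57 = 3.
Reflection = M − 2λn = (-12, -7, -12) − 6·(-4, -4, -5) = (12, 17, 18).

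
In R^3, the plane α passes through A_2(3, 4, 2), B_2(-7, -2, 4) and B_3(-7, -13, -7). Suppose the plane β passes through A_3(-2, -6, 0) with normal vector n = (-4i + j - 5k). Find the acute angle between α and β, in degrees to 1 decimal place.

A_2B_2 = (-10, -6, 2), A_2B_3 = (-10, -17, -9); a normal to α is A_2B_2 × A_2B_3 = (88, -110, 110).
Using A_2: α has equation 88x - 110y + 110z = 44.
β: n·r = n·A_3 gives -4x + y - 5z = 2.
cos θ = |n₁·n₂| / (|n₁||n₂|) = |-1012| / (√31944 · √42).
θ = arccos(0.87370) ≈ 29.1°.

29.1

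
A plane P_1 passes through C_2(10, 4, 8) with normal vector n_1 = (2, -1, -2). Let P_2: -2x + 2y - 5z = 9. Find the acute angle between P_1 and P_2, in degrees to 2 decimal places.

P_1: n_1·r = n_1·C_2 gives 2x - y - 2z = 0.
cos θ = |n₁·n₂| / (|n₁||n₂|) = |4| / (√9 · √33).
θ = arccos(0.23210) ≈ 76.58°.

76.58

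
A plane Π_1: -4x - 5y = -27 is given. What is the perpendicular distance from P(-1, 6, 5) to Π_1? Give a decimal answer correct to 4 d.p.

n·P − d = (-4)·(-1) + (-5)·(6) + (0)·(5) − (-27) = 1; |n| = √41.
Distance = |1| / √41 = 1/√41 ≈ 0.1562.

0.1562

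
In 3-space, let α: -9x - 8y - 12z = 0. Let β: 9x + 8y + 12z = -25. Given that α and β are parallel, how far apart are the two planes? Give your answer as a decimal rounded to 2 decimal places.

1.47

Rescale β by 1/(-1): -9x - 8y - 12z = 25. Then distance = |0 − 25| / √289 ≈ 1.47.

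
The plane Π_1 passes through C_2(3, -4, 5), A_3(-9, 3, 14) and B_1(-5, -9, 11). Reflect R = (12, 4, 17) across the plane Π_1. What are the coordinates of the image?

C_2A_3 = (-12, 7, 9), C_2B_1 = (-8, -5, 6); a normal to Π_1 is C_2A_3 × C_2B_1 = (87, 0, 116).
Using C_2: Π_1 has equation 87x + 116z = 841.
λ = (n·R − d)/|n|² = (3016 − 841)/21025 = 3/29.
Reflection = R − 2λn = (12, 4, 17) − (6/29)·(87, 0, 116) = (-6, 4, -7).

(-6, 4, -7)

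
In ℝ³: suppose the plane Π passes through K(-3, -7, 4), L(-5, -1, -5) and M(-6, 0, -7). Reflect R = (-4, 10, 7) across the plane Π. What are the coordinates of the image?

KL = (-2, 6, -9), KM = (-3, 7, -11); a normal to Π is KL × KM = (-3, 5, 4).
Using K: Π has equation -3x + 5y + 4z = -10.
λ = (n·R − d)/|n|² = (90 − (-10))/50 = 2.
Reflection = R − 2λn = (-4, 10, 7) − 4·(-3, 5, 4) = (8, -10, -9).

(8, -10, -9)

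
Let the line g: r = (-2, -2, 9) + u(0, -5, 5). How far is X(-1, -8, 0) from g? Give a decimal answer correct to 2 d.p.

Taking (-2, -2, 9) on g with direction v = (0, -5, 5): w = X − (-2, -2, 9) = (1, -6, -9), and w × v = (-75, -5, -5).
Distance = |w × v| / |v| = √5675 / √50 ≈ 10.65.

10.65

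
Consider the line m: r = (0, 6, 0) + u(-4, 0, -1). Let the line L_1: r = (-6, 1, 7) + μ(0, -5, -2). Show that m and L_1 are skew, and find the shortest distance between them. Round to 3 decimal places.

Common perpendicular direction n = (-4, 0, -1) × (0, -5, -2) = (-5, -8, 20).
With w = (-6, 1, 7) − (0, 6, 0) = (-6, -5, 7), w · n = 210.
Since n ≠ 0 the lines are not parallel, and w · n = 210 ≠ 0 so they do not intersect; hence they are skew.
Distance = |w · n| / |n| = |210| / √489 ≈ 9.497.

9.497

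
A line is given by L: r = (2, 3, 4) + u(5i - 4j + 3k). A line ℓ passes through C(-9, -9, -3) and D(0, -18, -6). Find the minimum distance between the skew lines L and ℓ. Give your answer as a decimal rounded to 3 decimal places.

14.996

A direction vector for ℓ is D − C = (9, -9, -3).
Common perpendicular direction n = (5, -4, 3) × (9, -9, -3) = (39, 42, -9).
With w = (-9, -9, -3) − (2, 3, 4) = (-11, -12, -7), w · n = -870.
Distance = |w · n| / |n| = |-870| / √3366 ≈ 14.996.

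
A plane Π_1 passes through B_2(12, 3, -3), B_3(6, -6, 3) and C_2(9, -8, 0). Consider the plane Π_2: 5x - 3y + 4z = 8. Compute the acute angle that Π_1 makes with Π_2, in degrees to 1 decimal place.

25.8

B_2B_3 = (-6, -9, 6), B_2C_2 = (-3, -11, 3); a normal to Π_1 is B_2B_3 × B_2C_2 = (39, 0, 39).
Using B_2: Π_1 has equation 39x + 39z = 351.
cos θ = |n₁·n₂| / (|n₁||n₂|) = |351| / (√3042 · √50).
θ = arccos(0.90000) ≈ 25.8°.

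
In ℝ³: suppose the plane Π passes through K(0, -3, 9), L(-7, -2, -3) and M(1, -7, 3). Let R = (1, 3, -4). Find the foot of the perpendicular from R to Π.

KL = (-7, 1, -12), KM = (1, -4, -6); a normal to Π is KL × KM = (-54, -54, 27).
Using K: Π has equation -54x - 54y + 27z = 405.
Foot = R − λn with λ = (n·R − d)/|n|² = (-324 − 405)/6561 = -1/9.
Foot = (1, 3, -4) − (-1/9)·(-54, -54, 27) = (-5, -3, -1).

(-5, -3, -1)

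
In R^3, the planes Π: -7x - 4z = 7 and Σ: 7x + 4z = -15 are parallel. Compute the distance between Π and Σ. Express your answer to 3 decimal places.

Rescale Σ by 1/(-1): -7x - 4z = 15. Then distance = |7 − 15| / √65 ≈ 0.992.

0.992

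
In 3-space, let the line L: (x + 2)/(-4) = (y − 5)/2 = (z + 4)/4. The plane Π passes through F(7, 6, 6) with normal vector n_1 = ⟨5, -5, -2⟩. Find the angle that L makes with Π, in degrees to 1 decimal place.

59.5

L has direction (-4, 2, 4) through (-2, 5, -4).
Π: n_1·r = n_1·F gives 5x - 5y - 2z = -7.
sin θ = |n·v| / (|n||v|) = |-38| / (√54 · √36) = 0.86186.
θ ≈ 59.5°.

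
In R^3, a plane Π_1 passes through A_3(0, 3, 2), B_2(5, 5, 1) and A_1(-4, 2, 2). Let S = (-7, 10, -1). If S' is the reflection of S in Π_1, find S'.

A_3B_2 = (5, 2, -1), A_3A_1 = (-4, -1, 0); a normal to Π_1 is A_3B_2 × A_3A_1 = (-1, 4, 3).
Using A_3: Π_1 has equation -x + 4y + 3z = 18.
λ = (n·S − d)/|n|² = (44 − 18)/26 = 1.
Reflection = S − 2λn = (-7, 10, -1) − 2·(-1, 4, 3) = (-5, 2, -7).

(-5, 2, -7)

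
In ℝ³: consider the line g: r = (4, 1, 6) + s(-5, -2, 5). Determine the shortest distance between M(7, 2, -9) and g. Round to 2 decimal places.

8.85

Taking (4, 1, 6) on g with direction v = (-5, -2, 5): w = M − (4, 1, 6) = (3, 1, -15), and w × v = (-25, 60, -1).
Distance = |w × v| / |v| = √4226 / √54 ≈ 8.85.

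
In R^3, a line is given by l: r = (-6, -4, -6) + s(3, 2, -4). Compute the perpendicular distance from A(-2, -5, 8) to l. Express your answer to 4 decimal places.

Taking (-6, -4, -6) on l with direction v = (3, 2, -4): w = A − (-6, -4, -6) = (4, -1, 14), and w × v = (-24, 58, 11).
Distance = |w × v| / |v| = √4061 / √29 ≈ 11.8336.

11.8336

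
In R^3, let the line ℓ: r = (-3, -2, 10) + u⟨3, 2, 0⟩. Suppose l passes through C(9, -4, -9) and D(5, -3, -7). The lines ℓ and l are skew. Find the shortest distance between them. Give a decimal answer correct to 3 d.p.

A direction vector for l is D − C = (-4, 1, 2).
Common perpendicular direction n = (3, 2, 0) × (-4, 1, 2) = (4, -6, 11).
With w = (9, -4, -9) − (-3, -2, 10) = (12, -2, -19), w · n = -149.
Distance = |w · n| / |n| = |-149| / √173 ≈ 11.328.

11.328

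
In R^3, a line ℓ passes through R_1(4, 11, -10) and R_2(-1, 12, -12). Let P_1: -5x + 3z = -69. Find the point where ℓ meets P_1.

(9, 10, -8)

A direction vector for ℓ is R_2 − R_1 = (-5, 1, -2).
Substitute r = (4, 11, -10) + t(-5, 1, -2) into the plane: -50 + 19t = -69, so t = -1.
Intersection: (4, 11, -10) + (-1)·(-5, 1, -2) = (9, 10, -8).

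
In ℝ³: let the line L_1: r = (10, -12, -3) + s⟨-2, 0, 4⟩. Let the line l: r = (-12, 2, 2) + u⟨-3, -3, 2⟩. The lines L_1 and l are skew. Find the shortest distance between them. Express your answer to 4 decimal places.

Common perpendicular direction n = (-2, 0, 4) × (-3, -3, 2) = (12, -8, 6).
With w = (-12, 2, 2) − (10, -12, -3) = (-22, 14, 5), w · n = -346.
Distance = |w · n| / |n| = |-346| / √244 ≈ 22.1504.

22.1504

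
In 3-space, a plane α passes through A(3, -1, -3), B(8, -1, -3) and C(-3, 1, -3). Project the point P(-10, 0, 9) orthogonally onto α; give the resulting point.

(-10, 0, -3)

AB = (5, 0, 0), AC = (-6, 2, 0); a normal to α is AB × AC = (0, 0, 10).
Using A: α has equation 10z = -30.
Foot = P − λn with λ = (n·P − d)/|n|² = (90 − (-30))/100 = 6/5.
Foot = (-10, 0, 9) − (6/5)·(0, 0, 10) = (-10, 0, -3).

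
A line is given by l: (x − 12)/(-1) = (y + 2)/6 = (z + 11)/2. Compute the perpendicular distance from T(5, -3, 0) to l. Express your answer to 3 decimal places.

12.574

l has direction (-1, 6, 2) through (12, -2, -11).
Taking (12, -2, -11) on l with direction v = (-1, 6, 2): w = T − (12, -2, -11) = (-7, -1, 11), and w × v = (-68, 3, -43).
Distance = |w × v| / |v| = √6482 / √41 ≈ 12.574.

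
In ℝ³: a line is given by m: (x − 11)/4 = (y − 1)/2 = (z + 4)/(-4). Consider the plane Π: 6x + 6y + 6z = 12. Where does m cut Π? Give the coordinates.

(-1, -5, 8)

m has direction (4, 2, -4) through (11, 1, -4).
Substitute r = (11, 1, -4) + t(4, 2, -4) into the plane: 48 + 12t = 12, so t = -3.
Intersection: (11, 1, -4) + (-3)·(4, 2, -4) = (-1, -5, 8).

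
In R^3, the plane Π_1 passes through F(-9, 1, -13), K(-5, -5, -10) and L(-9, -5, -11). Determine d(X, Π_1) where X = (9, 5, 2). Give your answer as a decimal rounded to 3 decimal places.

FK = (4, -6, 3), FL = (0, -6, 2); a normal to Π_1 is FK × FL = (6, -8, -24).
Using F: Π_1 has equation 6x - 8y - 24z = 250.
n·X − d = (6)·(9) + (-8)·(5) + (-24)·(2) − 250 = -284; |n| = √676.
Distance = |-284| / √676 = 284/√676 ≈ 10.923.

10.923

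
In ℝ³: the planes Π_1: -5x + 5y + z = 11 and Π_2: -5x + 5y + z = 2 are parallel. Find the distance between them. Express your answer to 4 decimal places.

1.2603

Same normal n = (-5, 5, 1) with |n| = √51; distance = |11 − 2| / |n| = 9/√51 ≈ 1.2603.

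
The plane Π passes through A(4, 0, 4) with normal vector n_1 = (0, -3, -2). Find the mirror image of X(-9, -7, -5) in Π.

(-9, 11, 7)

Π: n_1·r = n_1·A gives -3y - 2z = -8.
λ = (n·X − d)/|n|² = (31 − (-8))/13 = 3.
Reflection = X − 2λn = (-9, -7, -5) − 6·(0, -3, -2) = (-9, 11, 7).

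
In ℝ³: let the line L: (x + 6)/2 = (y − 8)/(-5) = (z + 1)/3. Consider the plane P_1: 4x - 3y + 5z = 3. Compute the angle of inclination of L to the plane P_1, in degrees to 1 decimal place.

60.7

L has direction (2, -5, 3) through (-6, 8, -1).
sin θ = |n·v| / (|n||v|) = |38| / (√50 · √38) = 0.87178.
θ ≈ 60.7°.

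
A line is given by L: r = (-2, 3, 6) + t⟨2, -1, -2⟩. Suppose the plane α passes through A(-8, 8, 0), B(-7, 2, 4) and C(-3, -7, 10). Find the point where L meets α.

(0, 2, 4)

AB = (1, -6, 4), AC = (5, -15, 10); a normal to α is AB × AC = (0, 10, 15).
Using A: α has equation 10y + 15z = 80.
Substitute r = (-2, 3, 6) + t(2, -1, -2) into the plane: 120 + (-40)t = 80, so t = 1.
Intersection: (-2, 3, 6) + 1·(2, -1, -2) = (0, 2, 4).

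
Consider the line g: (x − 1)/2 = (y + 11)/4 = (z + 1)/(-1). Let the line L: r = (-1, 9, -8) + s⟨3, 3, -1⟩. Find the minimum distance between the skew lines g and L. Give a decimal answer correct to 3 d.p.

g has direction (2, 4, -1) through (1, -11, -1).
Common perpendicular direction n = (2, 4, -1) × (3, 3, -1) = (-1, -1, -6).
With w = (-1, 9, -8) − (1, -11, -1) = (-2, 20, -7), w · n = 24.
Distance = |w · n| / |n| = |24| / √38 ≈ 3.893.

3.893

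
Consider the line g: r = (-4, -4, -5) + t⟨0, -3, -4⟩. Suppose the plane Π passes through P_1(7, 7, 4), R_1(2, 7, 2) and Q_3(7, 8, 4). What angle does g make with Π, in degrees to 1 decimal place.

P_1R_1 = (-5, 0, -2), P_1Q_3 = (0, 1, 0); a normal to Π is P_1R_1 × P_1Q_3 = (2, 0, -5).
Using P_1: Π has equation 2x - 5z = -6.
sin θ = |n·v| / (|n||v|) = |20| / (√29 · √25) = 0.74278.
θ ≈ 48.0°.

48.0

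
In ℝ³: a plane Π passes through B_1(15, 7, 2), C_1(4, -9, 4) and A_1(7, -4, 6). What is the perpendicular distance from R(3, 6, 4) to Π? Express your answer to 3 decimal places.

9.066

B_1C_1 = (-11, -16, 2), B_1A_1 = (-8, -11, 4); a normal to Π is B_1C_1 × B_1A_1 = (-42, 28, -7).
Using B_1: Π has equation -42x + 28y - 7z = -448.
n·R − d = (-42)·(3) + (28)·(6) + (-7)·(4) − (-448) = 462; |n| = √2597.
Distance = |462| / √2597 = 462/√2597 ≈ 9.066.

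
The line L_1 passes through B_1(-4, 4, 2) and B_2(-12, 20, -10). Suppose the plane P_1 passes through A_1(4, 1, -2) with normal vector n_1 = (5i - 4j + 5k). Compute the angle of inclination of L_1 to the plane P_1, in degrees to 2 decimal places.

69.58

A direction vector for L_1 is B_2 − B_1 = (-8, 16, -12).
P_1: n_1·r = n_1·A_1 gives 5x - 4y + 5z = 6.
sin θ = |n·v| / (|n||v|) = |-164| / (√66 · √464) = 0.93716.
θ ≈ 69.58°.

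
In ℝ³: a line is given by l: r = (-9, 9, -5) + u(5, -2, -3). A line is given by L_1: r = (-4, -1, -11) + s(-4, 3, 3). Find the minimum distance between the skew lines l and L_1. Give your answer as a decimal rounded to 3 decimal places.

0.367

Common perpendicular direction n = (5, -2, -3) × (-4, 3, 3) = (3, -3, 7).
With w = (-4, -1, -11) − (-9, 9, -5) = (5, -10, -6), w · n = 3.
Distance = |w · n| / |n| = |3| / √67 ≈ 0.367.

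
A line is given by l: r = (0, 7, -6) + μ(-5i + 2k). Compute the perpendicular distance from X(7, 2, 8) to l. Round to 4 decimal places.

Taking (0, 7, -6) on l with direction v = (-5, 0, 2): w = X − (0, 7, -6) = (7, -5, 14), and w × v = (-10, -84, -25).
Distance = |w × v| / |v| = √7781 / √29 ≈ 16.3802.

16.3802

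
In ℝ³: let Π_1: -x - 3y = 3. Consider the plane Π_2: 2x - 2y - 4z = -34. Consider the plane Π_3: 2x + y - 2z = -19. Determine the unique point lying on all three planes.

(0, -1, 9)

Solving the 3×3 linear system -x - 3y = 3, 2x - 2y - 4z = -34, 2x + y - 2z = -19 (e.g. by elimination or Cramer's rule, determinant = 4) gives (0, -1, 9).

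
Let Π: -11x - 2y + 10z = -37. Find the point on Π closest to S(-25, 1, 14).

(-3, 5, -6)

Foot = S − λn with λ = (n·S − d)/|n|² = (413 − (-37))/225 = 2.
Foot = (-25, 1, 14) − 2·(-11, -2, 10) = (-3, 5, -6).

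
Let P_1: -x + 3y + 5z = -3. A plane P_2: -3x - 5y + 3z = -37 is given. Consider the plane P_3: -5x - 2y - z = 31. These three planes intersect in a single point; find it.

(-8, 8, -7)

Solving the 3×3 linear system -x + 3y + 5z = -3, -3x - 5y + 3z = -37, -5x - 2y - z = 31 (e.g. by elimination or Cramer's rule, determinant = -160) gives (-8, 8, -7).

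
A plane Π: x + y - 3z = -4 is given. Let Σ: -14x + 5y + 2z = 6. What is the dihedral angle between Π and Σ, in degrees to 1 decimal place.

72.5

cos θ = |n₁·n₂| / (|n₁||n₂|) = |-15| / (√11 · √225).
θ = arccos(0.30151) ≈ 72.5°.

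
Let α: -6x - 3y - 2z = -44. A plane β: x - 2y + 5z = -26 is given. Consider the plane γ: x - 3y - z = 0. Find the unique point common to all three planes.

(7, 4, -5)

Solving the 3×3 linear system -6x - 3y - 2z = -44, x - 2y + 5z = -26, x - 3y - z = 0 (e.g. by elimination or Cramer's rule, determinant = -118) gives (7, 4, -5).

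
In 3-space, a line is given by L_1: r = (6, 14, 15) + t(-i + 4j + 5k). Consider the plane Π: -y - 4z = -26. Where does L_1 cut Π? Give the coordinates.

Substitute r = (6, 14, 15) + t(-1, 4, 5) into the plane: -74 + (-24)t = -26, so t = -2.
Intersection: (6, 14, 15) + (-2)·(-1, 4, 5) = (8, 6, 5).

(8, 6, 5)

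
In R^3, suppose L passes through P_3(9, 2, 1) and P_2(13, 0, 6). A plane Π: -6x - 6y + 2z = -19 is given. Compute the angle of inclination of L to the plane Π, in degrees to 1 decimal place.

A direction vector for L is P_2 − P_3 = (4, -2, 5).
sin θ = |n·v| / (|n||v|) = |-2| / (√76 · √45) = 0.03420.
θ ≈ 2.0°.

2.0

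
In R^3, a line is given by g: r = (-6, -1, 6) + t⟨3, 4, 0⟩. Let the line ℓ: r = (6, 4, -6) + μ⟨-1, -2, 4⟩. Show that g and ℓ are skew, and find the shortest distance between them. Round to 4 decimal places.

7.7613

Common perpendicular direction n = (3, 4, 0) × (-1, -2, 4) = (16, -12, -2).
With w = (6, 4, -6) − (-6, -1, 6) = (12, 5, -12), w · n = 156.
Since n ≠ 0 the lines are not parallel, and w · n = 156 ≠ 0 so they do not intersect; hence they are skew.
Distance = |w · n| / |n| = |156| / √404 ≈ 7.7613.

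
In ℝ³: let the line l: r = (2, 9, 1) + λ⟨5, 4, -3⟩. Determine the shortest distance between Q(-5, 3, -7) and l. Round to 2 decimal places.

11.16

Taking (2, 9, 1) on l with direction v = (5, 4, -3): w = Q − (2, 9, 1) = (-7, -6, -8), and w × v = (50, -61, 2).
Distance = |w × v| / |v| = √6225 / √50 ≈ 11.16.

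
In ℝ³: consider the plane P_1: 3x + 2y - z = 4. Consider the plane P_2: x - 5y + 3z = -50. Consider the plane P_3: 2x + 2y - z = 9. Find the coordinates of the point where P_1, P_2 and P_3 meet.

(-5, 12, 5)

Solving the 3×3 linear system 3x + 2y - z = 4, x - 5y + 3z = -50, 2x + 2y - z = 9 (e.g. by elimination or Cramer's rule, determinant = -1) gives (-5, 12, 5).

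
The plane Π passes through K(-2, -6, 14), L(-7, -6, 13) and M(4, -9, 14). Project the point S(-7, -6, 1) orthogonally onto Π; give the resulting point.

KL = (-5, 0, -1), KM = (6, -3, 0); a normal to Π is KL × KM = (-3, -6, 15).
Using K: Π has equation -3x - 6y + 15z = 252.
Foot = S − λn with λ = (n·S − d)/|n|² = (72 − 252)/270 = -2/3.
Foot = (-7, -6, 1) − (-2/3)·(-3, -6, 15) = (-9, -10, 11).

(-9, -10, 11)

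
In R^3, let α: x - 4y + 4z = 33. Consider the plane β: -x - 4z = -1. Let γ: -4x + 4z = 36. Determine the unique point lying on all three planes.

Solving the 3×3 linear system x - 4y + 4z = 33, -x - 4z = -1, -4x + 4z = 36 (e.g. by elimination or Cramer's rule, determinant = -80) gives (-7, -8, 2).

(-7, -8, 2)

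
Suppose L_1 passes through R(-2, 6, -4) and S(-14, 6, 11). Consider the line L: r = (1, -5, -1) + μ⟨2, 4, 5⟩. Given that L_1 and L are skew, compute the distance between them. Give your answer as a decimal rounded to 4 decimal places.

11.1037

A direction vector for L_1 is S − R = (-12, 0, 15).
Common perpendicular direction n = (-12, 0, 15) × (2, 4, 5) = (-60, 90, -48).
With w = (1, -5, -1) − (-2, 6, -4) = (3, -11, 3), w · n = -1314.
Distance = |w · n| / |n| = |-1314| / √14004 ≈ 11.1037.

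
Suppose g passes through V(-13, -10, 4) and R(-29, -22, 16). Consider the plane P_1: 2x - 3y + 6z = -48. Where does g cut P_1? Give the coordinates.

(3, 2, -8)

A direction vector for g is R − V = (-16, -12, 12).
Substitute r = (-13, -10, 4) + t(-16, -12, 12) into the plane: 28 + 76t = -48, so t = -1.
Intersection: (-13, -10, 4) + (-1)·(-16, -12, 12) = (3, 2, -8).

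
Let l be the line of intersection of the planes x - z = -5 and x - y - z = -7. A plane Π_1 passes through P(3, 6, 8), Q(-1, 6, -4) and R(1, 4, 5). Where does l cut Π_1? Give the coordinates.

(0, 2, 5)

Direction of l: (1, 0, -1) × (1, -1, -1) = (-1, 0, -1).
A point on l: solving the two plane equations with x = 4 gives (4, 2, 9).
PQ = (-4, 0, -12), PR = (-2, -2, -3); a normal to Π_1 is PQ × PR = (-24, 12, 8).
Using P: Π_1 has equation -24x + 12y + 8z = 64.
Substitute r = (4, 2, 9) + t(-1, 0, -1) into the plane: 0 + 16t = 64, so t = 4.
Intersection: (4, 2, 9) + 4·(-1, 0, -1) = (0, 2, 5).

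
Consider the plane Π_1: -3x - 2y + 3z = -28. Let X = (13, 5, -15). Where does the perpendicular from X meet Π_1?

(4, -1, -6)

Foot = X − λn with λ = (n·X − d)/|n|² = (-94 − (-28))/22 = -3.
Foot = (13, 5, -15) − (-3)·(-3, -2, 3) = (4, -1, -6).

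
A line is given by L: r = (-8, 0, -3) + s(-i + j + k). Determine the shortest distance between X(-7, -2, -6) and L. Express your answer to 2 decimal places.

Taking (-8, 0, -3) on L with direction v = (-1, 1, 1): w = X − (-8, 0, -3) = (1, -2, -3), and w × v = (1, 2, -1).
Distance = |w × v| / |v| = √6 / √3 ≈ 1.41.

1.41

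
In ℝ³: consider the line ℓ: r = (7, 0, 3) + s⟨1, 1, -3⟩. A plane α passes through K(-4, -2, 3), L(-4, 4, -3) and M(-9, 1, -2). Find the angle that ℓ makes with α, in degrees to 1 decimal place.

29.5

KL = (0, 6, -6), KM = (-5, 3, -5); a normal to α is KL × KM = (-12, 30, 30).
Using K: α has equation -12x + 30y + 30z = 78.
sin θ = |n·v| / (|n||v|) = |-72| / (√1944 · √11) = 0.49237.
θ ≈ 29.5°.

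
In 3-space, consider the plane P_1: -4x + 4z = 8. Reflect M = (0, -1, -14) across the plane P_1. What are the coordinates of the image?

λ = (n·M − d)/|n|² = (-56 − 8)/32 = -2.
Reflection = M − 2λn = (0, -1, -14) − (-4)·(-4, 0, 4) = (-16, -1, 2).

(-16, -1, 2)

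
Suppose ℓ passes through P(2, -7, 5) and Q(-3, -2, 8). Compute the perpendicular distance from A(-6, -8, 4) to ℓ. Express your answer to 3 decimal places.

6.975

A direction vector for ℓ is Q − P = (-5, 5, 3).
Taking (2, -7, 5) on ℓ with direction v = (-5, 5, 3): w = A − (2, -7, 5) = (-8, -1, -1), and w × v = (2, 29, -45).
Distance = |w × v| / |v| = √2870 / √59 ≈ 6.975.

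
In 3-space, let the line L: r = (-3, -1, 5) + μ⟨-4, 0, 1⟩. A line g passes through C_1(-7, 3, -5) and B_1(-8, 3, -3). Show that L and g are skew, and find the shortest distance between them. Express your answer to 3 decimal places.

A direction vector for g is B_1 − C_1 = (-1, 0, 2).
Common perpendicular direction n = (-4, 0, 1) × (-1, 0, 2) = (0, 7, 0).
With w = (-7, 3, -5) − (-3, -1, 5) = (-4, 4, -10), w · n = 28.
Since n ≠ 0 the lines are not parallel, and w · n = 28 ≠ 0 so they do not intersect; hence they are skew.
Distance = |w · n| / |n| = |28| / √49 ≈ 4.000.

4.000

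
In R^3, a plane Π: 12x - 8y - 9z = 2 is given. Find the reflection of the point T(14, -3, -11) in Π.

λ = (n·T − d)/|n|² = (291 − 2)/289 = 1.
Reflection = T − 2λn = (14, -3, -11) − 2·(12, -8, -9) = (-10, 13, 7).

(-10, 13, 7)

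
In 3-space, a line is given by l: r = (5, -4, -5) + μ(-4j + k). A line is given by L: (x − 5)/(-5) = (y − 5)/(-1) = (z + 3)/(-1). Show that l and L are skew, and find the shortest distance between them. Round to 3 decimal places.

4.007

L has direction (-5, -1, -1) through (5, 5, -3).
Common perpendicular direction n = (0, -4, 1) × (-5, -1, -1) = (5, -5, -20).
With w = (5, 5, -3) − (5, -4, -5) = (0, 9, 2), w · n = -85.
Since n ≠ 0 the lines are not parallel, and w · n = -85 ≠ 0 so they do not intersect; hence they are skew.
Distance = |w · n| / |n| = |-85| / √450 ≈ 4.007.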